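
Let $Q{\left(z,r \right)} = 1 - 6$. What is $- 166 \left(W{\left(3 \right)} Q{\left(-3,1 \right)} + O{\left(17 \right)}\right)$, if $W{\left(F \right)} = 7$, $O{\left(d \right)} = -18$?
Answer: $8798$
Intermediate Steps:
$Q{\left(z,r \right)} = -5$ ($Q{\left(z,r \right)} = 1 - 6 = -5$)
$- 166 \left(W{\left(3 \right)} Q{\left(-3,1 \right)} + O{\left(17 \right)}\right) = - 166 \left(7 \left(-5\right) - 18\right) = - 166 \left(-35 - 18\right) = \left(-166\right) \left(-53\right) = 8798$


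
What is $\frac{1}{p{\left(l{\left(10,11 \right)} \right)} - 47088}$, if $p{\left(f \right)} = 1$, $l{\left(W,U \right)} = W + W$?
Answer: $- \frac{1}{47087} \approx -2.1237 \cdot 10^{-5}$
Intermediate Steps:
$l{\left(W,U \right)} = 2 W$
$\frac{1}{p{\left(l{\left(10,11 \right)} \right)} - 47088} = \frac{1}{1 - 47088} = \frac{1}{-47087} = - \frac{1}{47087}$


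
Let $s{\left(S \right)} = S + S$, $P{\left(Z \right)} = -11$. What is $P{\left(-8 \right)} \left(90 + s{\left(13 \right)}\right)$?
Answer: $-1276$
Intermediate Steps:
$s{\left(S \right)} = 2 S$
$P{\left(-8 \right)} \left(90 + s{\left(13 \right)}\right) = - 11 \left(90 + 2 \cdot 13\right) = - 11 \left(90 + 26\right) = \left(-11\right) 116 = -1276$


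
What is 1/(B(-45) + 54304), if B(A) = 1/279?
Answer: 279/15150817 ≈ 1.8415e-5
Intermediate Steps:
B(A) = 1/279
1/(B(-45) + 54304) = 1/(1/279 + 54304) = 1/(15150817/279) = 279/15150817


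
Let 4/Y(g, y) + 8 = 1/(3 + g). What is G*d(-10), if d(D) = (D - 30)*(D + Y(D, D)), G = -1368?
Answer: -574080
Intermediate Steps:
Y(g, y) = 4/(-8 + 1/(3 + g))
d(D) = (-30 + D)*(D + 4*(-3 - D)/(23 + 8*D)) (d(D) = (D - 30)*(D + 4*(-3 - D)/(23 + 8*D)) = (-30 + D)*(D + 4*(-3 - D)/(23 + 8*D)))
G*d(-10) = -1368*(360 - 582*(-10) - 221*(-10)² + 8*(-10)³)/(23 + 8*(-10)) = -1368*(360 + 5820 - 221*100 + 8*(-1000))/(23 - 80) = -1368*(360 + 5820 - 22100 - 8000)/(-57) = -(-24)*(-23920) = -1368*23920/57 = -574080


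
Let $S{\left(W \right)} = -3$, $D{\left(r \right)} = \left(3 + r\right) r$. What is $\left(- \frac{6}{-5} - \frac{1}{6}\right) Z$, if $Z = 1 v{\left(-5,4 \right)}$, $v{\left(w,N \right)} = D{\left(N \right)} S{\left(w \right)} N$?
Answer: $- \frac{1736}{5} \approx -347.2$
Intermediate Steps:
$D{\left(r \right)} = r \left(3 + r\right)$
$v{\left(w,N \right)} = - 3 N^{2} \left(3 + N\right)$ ($v{\left(w,N \right)} = N \left(3 + N\right) \left(-3\right) N = - 3 N \left(3 + N\right) N = - 3 N^{2} \left(3 + N\right)$)
$Z = -336$ ($Z = 1 \cdot 3 \cdot 4^{2} \left(-3 - 4\right) = 1 \cdot 3 \cdot 16 \left(-3 - 4\right) = 1 \cdot 3 \cdot 16 \left(-7\right) = 1 \left(-336\right) = -336$)
$\left(- \frac{6}{-5} - \frac{1}{6}\right) Z = \left(- \frac{6}{-5} - \frac{1}{6}\right) \left(-336\right) = \left(\left(-6\right) \left(- \frac{1}{5}\right) - \frac{1}{6}\right) \left(-336\right) = \left(\frac{6}{5} - \frac{1}{6}\right) \left(-336\right) = \frac{31}{30} \left(-336\right) = - \frac{1736}{5}$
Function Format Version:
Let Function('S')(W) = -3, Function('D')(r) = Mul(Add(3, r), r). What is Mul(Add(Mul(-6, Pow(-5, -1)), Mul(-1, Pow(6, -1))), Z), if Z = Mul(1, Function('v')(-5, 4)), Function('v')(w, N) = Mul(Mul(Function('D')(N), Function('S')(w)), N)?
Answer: Rational(-1736, 5) ≈ -347.20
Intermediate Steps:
Function('D')(r) = Mul(r, Add(3, r))
Function('v')(w, N) = Mul(-3, Pow(N, 2), Add(3, N)) (Function('v')(w, N) = Mul(Mul(Mul(N, Add(3, N)), -3), N) = Mul(Mul(-3, N, Add(3, N)), N) = Mul(-3, Pow(N, 2), Add(3, N)))
Z = -336 (Z = Mul(1, Mul(3, Pow(4, 2), Add(-3, Mul(-1, 4)))) = Mul(1, Mul(3, 16, Add(-3, -4))) = Mul(1, Mul(3, 16, -7)) = Mul(1, -336) = -336)
Mul(Add(Mul(-6, Pow(-5, -1)), Mul(-1, Pow(6, -1))), Z) = Mul(Add(Mul(-6, Pow(-5, -1)), Mul(-1, Pow(6, -1))), -336) = Mul(Add(Mul(-6, Rational(-1, 5)), Mul(-1, Rational(1, 6))), -336) = Mul(Add(Rational(6, 5), Rational(-1, 6)), -336) = Mul(Rational(31, 30), -336) = Rational(-1736, 5)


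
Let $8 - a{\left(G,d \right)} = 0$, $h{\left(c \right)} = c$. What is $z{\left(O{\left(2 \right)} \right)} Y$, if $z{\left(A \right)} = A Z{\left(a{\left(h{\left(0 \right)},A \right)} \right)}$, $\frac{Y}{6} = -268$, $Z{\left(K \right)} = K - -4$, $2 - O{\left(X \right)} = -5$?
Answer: $-135072$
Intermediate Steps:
$a{\left(G,d \right)} = 8$ ($a{\left(G,d \right)} = 8 - 0 = 8 + 0 = 8$)
$O{\left(X \right)} = 7$ ($O{\left(X \right)} = 2 - -5 = 2 + 5 = 7$)
$Z{\left(K \right)} = 4 + K$ ($Z{\left(K \right)} = K + 4 = 4 + K$)
$Y = -1608$ ($Y = 6 \left(-268\right) = -1608$)
$z{\left(A \right)} = 12 A$ ($z{\left(A \right)} = A \left(4 + 8\right) = A 12 = 12 A$)
$z{\left(O{\left(2 \right)} \right)} Y = 12 \cdot 7 \left(-1608\right) = 84 \left(-1608\right) = -135072$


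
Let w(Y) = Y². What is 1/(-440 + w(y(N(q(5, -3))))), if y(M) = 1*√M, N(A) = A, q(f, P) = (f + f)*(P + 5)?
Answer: -1/420 ≈ -0.0023810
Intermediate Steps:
q(f, P) = 2*f*(5 + P) (q(f, P) = (2*f)*(5 + P) = 2*f*(5 + P))
y(M) = √M
1/(-440 + w(y(N(q(5, -3))))) = 1/(-440 + (√(2*5*(5 - 3)))²) = 1/(-440 + (√(2*5*2))²) = 1/(-440 + (√20)²) = 1/(-440 + (2*√5)²) = 1/(-440 + 20) = 1/(-420) = -1/420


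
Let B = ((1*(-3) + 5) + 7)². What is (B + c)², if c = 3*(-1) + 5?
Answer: 6889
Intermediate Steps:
B = 81 (B = ((-3 + 5) + 7)² = (2 + 7)² = 9² = 81)
c = 2 (c = -3 + 5 = 2)
(B + c)² = (81 + 2)² = 83² = 6889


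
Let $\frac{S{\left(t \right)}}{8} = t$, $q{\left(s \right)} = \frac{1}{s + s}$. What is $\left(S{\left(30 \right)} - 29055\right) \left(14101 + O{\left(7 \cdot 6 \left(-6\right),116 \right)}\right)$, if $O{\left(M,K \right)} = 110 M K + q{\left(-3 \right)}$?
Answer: $\frac{184497786575}{2} \approx 9.2249 \cdot 10^{10}$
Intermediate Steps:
$q{\left(s \right)} = \frac{1}{2 s}$
$S{\left(t \right)} = 8 t$
$O{\left(M,K \right)} = - \frac{1}{6} + 110 K M$ ($O{\left(M,K \right)} = 110 M K + \frac{1}{2 \left(-3\right)} = 110 K M + \frac{1}{2} \left(- \frac{1}{3}\right) = 110 K M - \frac{1}{6} = - \frac{1}{6} + 110 K M$)
$\left(S{\left(30 \right)} - 29055\right) \left(14101 + O{\left(7 \cdot 6 \left(-6\right),116 \right)}\right) = \left(8 \cdot 30 - 29055\right) \left(14101 + \left(- \frac{1}{6} + 110 \cdot 116 \cdot 7 \cdot 6 \left(-6\right)\right)\right) = \left(240 - 29055\right) \left(14101 + \left(- \frac{1}{6} + 110 \cdot 116 \cdot 42 \left(-6\right)\right)\right) = - 28815 \left(14101 + \left(- \frac{1}{6} + 110 \cdot 116 \left(-252\right)\right)\right) = - 28815 \left(14101 - \frac{19293121}{6}\right) = \left(-28815\right) \left(- \frac{19208515}{6}\right) = \frac{184497786575}{2}$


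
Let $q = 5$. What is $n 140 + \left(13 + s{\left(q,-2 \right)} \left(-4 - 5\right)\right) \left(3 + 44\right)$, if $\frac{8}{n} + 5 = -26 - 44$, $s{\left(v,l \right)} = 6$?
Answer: $- \frac{29129}{15} \approx -1941.9$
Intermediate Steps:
$n = - \frac{8}{75}$ ($n = \frac{8}{-5 - 70} = \frac{8}{-75} = 8 \left(- \frac{1}{75}\right) = - \frac{8}{75} \approx -0.10667$)
$n 140 + \left(13 + s{\left(q,-2 \right)} \left(-4 - 5\right)\right) \left(3 + 44\right) = \left(- \frac{8}{75}\right) 140 + \left(13 + 6 \left(-4 - 5\right)\right) \left(3 + 44\right) = - \frac{224}{15} + \left(13 + 6 \left(-9\right)\right) 47 = - \frac{224}{15} + \left(13 - 54\right) 47 = - \frac{224}{15} - 1927 = - \frac{29129}{15}$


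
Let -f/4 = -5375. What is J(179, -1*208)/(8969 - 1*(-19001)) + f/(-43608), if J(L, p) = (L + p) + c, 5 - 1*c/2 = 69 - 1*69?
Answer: -37636472/76232235 ≈ -0.49371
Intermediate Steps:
f = 21500 (f = -4*(-5375) = 21500)
c = 10 (c = 10 - 2*(69 - 1*69) = 10 - 2*(69 - 69) = 10 - 2*0 = 10 + 0 = 10)
J(L, p) = 10 + L + p (J(L, p) = (L + p) + 10 = 10 + L + p)
J(179, -1*208)/(8969 - 1*(-19001)) + f/(-43608) = (10 + 179 - 1*208)/(8969 - 1*(-19001)) + 21500/(-43608) = (10 + 179 - 208)/(8969 + 19001) + 21500*(-1/43608) = -19/27970 - 5375/10902 = -37636472/76232235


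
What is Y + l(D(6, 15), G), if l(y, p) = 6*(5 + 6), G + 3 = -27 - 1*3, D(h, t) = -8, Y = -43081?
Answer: -43015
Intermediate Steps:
G = -33 (G = -3 + (-27 - 1*3) = -3 + (-27 - 3) = -3 - 30 = -33)
l(y, p) = 66 (l(y, p) = 6*11 = 66)
Y + l(D(6, 15), G) = -43081 + 66 = -43015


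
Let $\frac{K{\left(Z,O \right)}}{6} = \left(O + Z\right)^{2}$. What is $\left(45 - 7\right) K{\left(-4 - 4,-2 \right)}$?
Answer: $22800$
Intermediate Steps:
$K{\left(Z,O \right)} = 6 \left(O + Z\right)^{2}$
$\left(45 - 7\right) K{\left(-4 - 4,-2 \right)} = \left(45 - 7\right) 6 \left(-2 - 8\right)^{2} = 38 \cdot 6 \left(-2 - 8\right)^{2} = 38 \cdot 6 \left(-10\right)^{2} = 38 \cdot 6 \cdot 100 = 38 \cdot 600 = 22800$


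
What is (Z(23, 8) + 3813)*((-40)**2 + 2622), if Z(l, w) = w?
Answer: 16132262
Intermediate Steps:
(Z(23, 8) + 3813)*((-40)**2 + 2622) = (8 + 3813)*((-40)**2 + 2622) = 3821*(1600 + 2622) = 3821*4222 = 16132262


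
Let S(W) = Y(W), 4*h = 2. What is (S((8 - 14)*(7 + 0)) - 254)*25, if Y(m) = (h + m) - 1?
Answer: -14825/2 ≈ -7412.5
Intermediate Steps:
h = 1/2 (h = (1/4)*2 = 1/2 ≈ 0.50000)
Y(m) = -1/2 + m (Y(m) = (1/2 + m) - 1 = -1/2 + m)
S(W) = -1/2 + W
(S((8 - 14)*(7 + 0)) - 254)*25 = ((-1/2 + (8 - 14)*(7 + 0)) - 254)*25 = ((-1/2 - 6*7) - 254)*25 = ((-1/2 - 42) - 254)*25 = (-85/2 - 254)*25 = -593/2*25 = -14825/2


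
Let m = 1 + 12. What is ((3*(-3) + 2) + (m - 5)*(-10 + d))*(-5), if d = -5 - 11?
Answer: 1075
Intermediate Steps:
m = 13
d = -16
((3*(-3) + 2) + (m - 5)*(-10 + d))*(-5) = ((3*(-3) + 2) + (13 - 5)*(-10 - 16))*(-5) = ((-9 + 2) + 8*(-26))*(-5) = (-7 - 208)*(-5) = -215*(-5) = 1075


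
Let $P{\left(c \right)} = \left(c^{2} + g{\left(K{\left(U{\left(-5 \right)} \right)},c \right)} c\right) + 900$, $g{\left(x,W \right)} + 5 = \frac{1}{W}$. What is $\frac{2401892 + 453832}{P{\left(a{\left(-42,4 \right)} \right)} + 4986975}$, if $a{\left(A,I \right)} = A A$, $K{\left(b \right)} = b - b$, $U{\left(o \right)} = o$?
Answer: $\frac{713931}{2022688} \approx 0.35296$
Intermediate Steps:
$K{\left(b \right)} = 0$
$g{\left(x,W \right)} = -5 + \frac{1}{W}$
$a{\left(A,I \right)} = A^{2}$
$P{\left(c \right)} = 900 + c^{2} + c \left(-5 + \frac{1}{c}\right)$ ($P{\left(c \right)} = \left(c^{2} + \left(-5 + \frac{1}{c}\right) c\right) + 900 = \left(c^{2} + c \left(-5 + \frac{1}{c}\right)\right) + 900 = 900 + c^{2} + c \left(-5 + \frac{1}{c}\right)$)
$\frac{2401892 + 453832}{P{\left(a{\left(-42,4 \right)} \right)} + 4986975} = \frac{2401892 + 453832}{\left(901 + \left(\left(-42\right)^{2}\right)^{2} - 5 \left(-42\right)^{2}\right) + 4986975} = \frac{2855724}{\left(901 + 1764^{2} - 8820\right) + 4986975} = \frac{2855724}{\left(901 + 3111696 - 8820\right) + 4986975} = \frac{2855724}{3103777 + 4986975} = \frac{2855724}{8090752} = 2855724 \cdot \frac{1}{8090752} = \frac{713931}{2022688}$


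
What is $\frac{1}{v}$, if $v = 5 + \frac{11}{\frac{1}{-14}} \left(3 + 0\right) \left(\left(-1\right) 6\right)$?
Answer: $\frac{1}{2777} \approx 0.0003601$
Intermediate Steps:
$v = 2777$ ($v = 5 + \frac{11}{- \frac{1}{14}} \cdot 3 \left(-6\right) = 5 + 11 \left(-14\right) \left(-18\right) = 5 - -2772 = 5 + 2772 = 2777$)
$\frac{1}{v} = \frac{1}{2777}$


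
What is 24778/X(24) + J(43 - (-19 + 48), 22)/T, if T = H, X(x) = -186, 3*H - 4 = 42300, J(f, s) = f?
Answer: -262050175/1967136 ≈ -133.21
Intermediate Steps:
H = 42304/3 (H = 4/3 + (⅓)*42300 = 4/3 + 14100 = 42304/3 ≈ 14101.)
T = 42304/3 ≈ 14101.
24778/X(24) + J(43 - (-19 + 48), 22)/T = 24778/(-186) + (43 - (-19 + 48))/(42304/3) = 24778*(-1/186) + (43 - 1*29)*(3/42304) = -12389/93 + (43 - 29)*(3/42304) = -12389/93 + 14*(3/42304) = -12389/93 + 21/21152 = -262050175/1967136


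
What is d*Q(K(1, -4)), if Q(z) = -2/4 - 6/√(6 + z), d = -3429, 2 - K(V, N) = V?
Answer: 3429/2 + 20574*√7/7 ≈ 9490.7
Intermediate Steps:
K(V, N) = 2 - V
Q(z) = -½ - 6/√(6 + z) (Q(z) = -2*¼ - 6/√(6 + z) = -½ - 6/√(6 + z))
d*Q(K(1, -4)) = -3429*(-½ - 6/√(6 + (2 - 1*1))) = -3429*(-½ - 6/√(6 + (2 - 1))) = -3429*(-½ - 6/√(6 + 1)) = -3429*(-½ - 6*√7/7) = 3429/2 + 20574*√7/7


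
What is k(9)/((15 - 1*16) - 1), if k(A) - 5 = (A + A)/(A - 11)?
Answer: 2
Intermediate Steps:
k(A) = 5 + 2*A/(-11 + A) (k(A) = 5 + (A + A)/(A - 11) = 5 + (2*A)/(-11 + A) = 5 + 2*A/(-11 + A))
k(9)/((15 - 1*16) - 1) = ((-55 + 7*9)/(-11 + 9))/((15 - 1*16) - 1) = ((-55 + 63)/(-2))/((15 - 16) - 1) = (-½*8)/(-1 - 1) = -4/(-2) = -4*(-½) = 2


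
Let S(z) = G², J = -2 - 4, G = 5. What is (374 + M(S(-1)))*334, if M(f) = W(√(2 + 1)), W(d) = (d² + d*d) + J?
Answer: 124916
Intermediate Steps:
J = -6
W(d) = -6 + 2*d² (W(d) = (d² + d*d) - 6 = (d² + d²) - 6 = 2*d² - 6 = -6 + 2*d²)
S(z) = 25 (S(z) = 5² = 25)
M(f) = 0 (M(f) = -6 + 2*(√(2 + 1))² = -6 + 2*(√3)² = -6 + 2*3 = -6 + 6 = 0)
(374 + M(S(-1)))*334 = (374 + 0)*334 = 374*334 = 124916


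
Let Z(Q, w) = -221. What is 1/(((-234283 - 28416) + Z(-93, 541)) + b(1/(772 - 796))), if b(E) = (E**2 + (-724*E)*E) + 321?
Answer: -192/50419249 ≈ -3.8081e-6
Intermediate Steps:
b(E) = 321 - 723*E**2 (b(E) = (E**2 - 724*E**2) + 321 = -723*E**2 + 321 = 321 - 723*E**2)
1/(((-234283 - 28416) + Z(-93, 541)) + b(1/(772 - 796))) = 1/(((-234283 - 28416) - 221) + (321 - 723/(772 - 796)**2)) = 1/((-262699 - 221) + (321 - 723*(1/(-24))**2)) = 1/(-262920 + (321 - 723*(-1/24)**2)) = 1/(-262920 + (321 - 723*1/576)) = 1/(-262920 + (321 - 241/192)) = 1/(-262920 + 61391/192) = 1/(-50419249/192) = -192/50419249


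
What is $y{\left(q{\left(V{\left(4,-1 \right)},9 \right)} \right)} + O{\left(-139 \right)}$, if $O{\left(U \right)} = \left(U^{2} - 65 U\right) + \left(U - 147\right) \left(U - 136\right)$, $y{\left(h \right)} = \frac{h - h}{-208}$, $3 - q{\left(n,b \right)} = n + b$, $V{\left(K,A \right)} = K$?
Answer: $107006$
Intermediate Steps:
$q{\left(n,b \right)} = 3 - b - n$ ($q{\left(n,b \right)} = 3 - \left(n + b\right) = 3 - \left(b + n\right) = 3 - b - n$)
$y{\left(h \right)} = 0$ ($y{\left(h \right)} = 0 \left(- \frac{1}{208}\right) = 0$)
$O{\left(U \right)} = U^{2} - 65 U + \left(-147 + U\right) \left(-136 + U\right)$ ($O{\left(U \right)} = \left(U^{2} - 65 U\right) + \left(-147 + U\right) \left(-136 + U\right) = U^{2} - 65 U + \left(-147 + U\right) \left(-136 + U\right)$)
$y{\left(q{\left(V{\left(4,-1 \right)},9 \right)} \right)} + O{\left(-139 \right)} = 0 + \left(19992 - -48372 + 2 \left(-139\right)^{2}\right) = 0 + \left(19992 + 48372 + 2 \cdot 19321\right) = 0 + \left(19992 + 48372 + 38642\right) = 0 + 107006 = 107006$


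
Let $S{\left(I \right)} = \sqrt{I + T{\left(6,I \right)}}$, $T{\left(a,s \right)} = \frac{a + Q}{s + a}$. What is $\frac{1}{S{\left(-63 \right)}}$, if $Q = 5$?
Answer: $- \frac{i \sqrt{205314}}{3602} \approx - 0.1258 i$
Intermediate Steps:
$T{\left(a,s \right)} = \frac{5 + a}{a + s}$ ($T{\left(a,s \right)} = \frac{a + 5}{s + a} = \frac{5 + a}{a + s}$)
$S{\left(I \right)} = \sqrt{I + \frac{11}{6 + I}}$ ($S{\left(I \right)} = \sqrt{I + \frac{5 + 6}{6 + I}} = \sqrt{I + \frac{1}{6 + I} 11} = \sqrt{I + \frac{11}{6 + I}}$)
$\frac{1}{S{\left(-63 \right)}} = \frac{1}{\sqrt{\frac{11 - 63 \left(6 - 63\right)}{6 - 63}}} = \frac{1}{\sqrt{\frac{11 - -3591}{-57}}} = \frac{1}{\sqrt{- \frac{11 + 3591}{57}}} = \frac{1}{\sqrt{\left(- \frac{1}{57}\right) 3602}} = \frac{1}{\sqrt{- \frac{3602}{57}}} = \frac{1}{\frac{1}{57} i \sqrt{205314}} = - \frac{i \sqrt{205314}}{3602}$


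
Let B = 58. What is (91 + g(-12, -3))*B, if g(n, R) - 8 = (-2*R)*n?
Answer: 1566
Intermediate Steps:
g(n, R) = 8 - 2*R*n (g(n, R) = 8 + (-2*R)*n = 8 - 2*R*n)
(91 + g(-12, -3))*B = (91 + (8 - 2*(-3)*(-12)))*58 = (91 + (8 - 72))*58 = (91 - 64)*58 = 27*58 = 1566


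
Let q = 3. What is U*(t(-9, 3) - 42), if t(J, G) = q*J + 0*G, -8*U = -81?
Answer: -5589/8 ≈ -698.63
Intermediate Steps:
U = 81/8 (U = -1/8*(-81) = 81/8 ≈ 10.125)
t(J, G) = 3*J (t(J, G) = 3*J + 0*G = 3*J + 0 = 3*J)
U*(t(-9, 3) - 42) = 81*(3*(-9) - 42)/8 = 81*(-27 - 42)/8 = (81/8)*(-69) = -5589/8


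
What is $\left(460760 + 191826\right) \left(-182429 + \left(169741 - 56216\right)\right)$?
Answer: $-44965785744$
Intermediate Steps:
$\left(460760 + 191826\right) \left(-182429 + \left(169741 - 56216\right)\right) = 652586 \left(-182429 + 113525\right) = 652586 \left(-68904\right) = -44965785744$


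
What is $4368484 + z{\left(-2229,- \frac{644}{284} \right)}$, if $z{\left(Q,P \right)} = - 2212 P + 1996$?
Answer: $\frac{310660212}{71} \approx 4.3755 \cdot 10^{6}$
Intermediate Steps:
$z{\left(Q,P \right)} = 1996 - 2212 P$
$4368484 + z{\left(-2229,- \frac{644}{284} \right)} = 4368484 - \left(-1996 + 2212 \left(- \frac{644}{284}\right)\right) = 4368484 - \left(-1996 + 2212 \left(\left(-644\right) \frac{1}{284}\right)\right) = 4368484 + \left(1996 - - \frac{356132}{71}\right) = 4368484 + \left(1996 + \frac{356132}{71}\right) = 4368484 + \frac{497848}{71} = \frac{310660212}{71}$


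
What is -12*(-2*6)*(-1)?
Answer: -144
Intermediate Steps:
-12*(-2*6)*(-1) = -(-144)*(-1) = -12*12 = -144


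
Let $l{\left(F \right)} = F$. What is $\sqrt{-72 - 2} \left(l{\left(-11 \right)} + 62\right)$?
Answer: $51 i \sqrt{74} \approx 438.72 i$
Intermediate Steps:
$\sqrt{-72 - 2} \left(l{\left(-11 \right)} + 62\right) = \sqrt{-72 - 2} \left(-11 + 62\right) = \sqrt{-74} \cdot 51 = i \sqrt{74} \cdot 51 = 51 i \sqrt{74}$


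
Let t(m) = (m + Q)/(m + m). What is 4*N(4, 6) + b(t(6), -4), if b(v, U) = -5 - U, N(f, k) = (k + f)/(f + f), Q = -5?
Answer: 4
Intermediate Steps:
N(f, k) = (f + k)/(2*f) (N(f, k) = (f + k)/((2*f)) = (f + k)*(1/(2*f)) = (f + k)/(2*f))
t(m) = (-5 + m)/(2*m) (t(m) = (m - 5)/(m + m) = (-5 + m)/((2*m)) = (-5 + m)*(1/(2*m)) = (-5 + m)/(2*m))
4*N(4, 6) + b(t(6), -4) = 4*((½)*(4 + 6)/4) + (-5 - 1*(-4)) = 4*((½)*(¼)*10) + (-5 + 4) = 4*(5/4) - 1 = 5 - 1 = 4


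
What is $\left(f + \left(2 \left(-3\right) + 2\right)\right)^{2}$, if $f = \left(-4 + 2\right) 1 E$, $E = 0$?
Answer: $16$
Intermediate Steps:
$f = 0$ ($f = \left(-4 + 2\right) 1 \cdot 0 = \left(-2\right) 1 \cdot 0 = \left(-2\right) 0 = 0$)
$\left(f + \left(2 \left(-3\right) + 2\right)\right)^{2} = \left(0 + \left(2 \left(-3\right) + 2\right)\right)^{2} = \left(0 + \left(-6 + 2\right)\right)^{2} = \left(0 - 4\right)^{2} = \left(-4\right)^{2} = 16$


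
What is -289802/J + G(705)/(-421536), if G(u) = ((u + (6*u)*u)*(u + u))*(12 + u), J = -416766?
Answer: -104732484017320519/14640156048 ≈ -7.1538e+6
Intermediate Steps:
G(u) = 2*u*(12 + u)*(u + 6*u²) (G(u) = ((u + 6*u²)*(2*u))*(12 + u) = (2*u*(u + 6*u²))*(12 + u) = 2*u*(12 + u)*(u + 6*u²))
-289802/J + G(705)/(-421536) = -289802/(-416766) + (705²*(24 + 12*705² + 146*705))/(-421536) = -289802*(-1/416766) + (497025*(24 + 12*497025 + 102930))*(-1/421536) = 144901/208383 + (497025*(24 + 5964300 + 102930))*(-1/421536) = 144901/208383 + (497025*6067254)*(-1/421536) = 144901/208383 + 3015576919350*(-1/421536) = 144901/208383 - 502596153225/70256 = -104732484017320519/14640156048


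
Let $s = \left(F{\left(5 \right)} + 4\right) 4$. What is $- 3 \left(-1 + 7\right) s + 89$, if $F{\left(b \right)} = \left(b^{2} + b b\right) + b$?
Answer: $-4159$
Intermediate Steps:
$F{\left(b \right)} = b + 2 b^{2}$ ($F{\left(b \right)} = \left(b^{2} + b^{2}\right) + b = 2 b^{2} + b = b + 2 b^{2}$)
$s = 236$ ($s = \left(5 \left(1 + 2 \cdot 5\right) + 4\right) 4 = \left(5 \left(1 + 10\right) + 4\right) 4 = \left(5 \cdot 11 + 4\right) 4 = \left(55 + 4\right) 4 = 59 \cdot 4 = 236$)
$- 3 \left(-1 + 7\right) s + 89 = - 3 \left(-1 + 7\right) 236 + 89 = \left(-3\right) 6 \cdot 236 + 89 = \left(-18\right) 236 + 89 = -4248 + 89 = -4159$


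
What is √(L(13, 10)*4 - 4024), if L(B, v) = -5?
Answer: 2*I*√1011 ≈ 63.592*I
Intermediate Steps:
√(L(13, 10)*4 - 4024) = √(-5*4 - 4024) = √(-20 - 4024) = √(-4044) = 2*I*√1011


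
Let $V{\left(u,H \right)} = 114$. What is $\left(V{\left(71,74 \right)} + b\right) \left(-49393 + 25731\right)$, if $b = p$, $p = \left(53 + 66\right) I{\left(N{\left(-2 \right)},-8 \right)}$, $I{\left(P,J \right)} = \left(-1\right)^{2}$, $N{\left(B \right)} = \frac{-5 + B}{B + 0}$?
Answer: $-5513246$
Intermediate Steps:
$N{\left(B \right)} = \frac{-5 + B}{B}$
$I{\left(P,J \right)} = 1$
$p = 119$ ($p = \left(53 + 66\right) 1 = 119 \cdot 1 = 119$)
$b = 119$
$\left(V{\left(71,74 \right)} + b\right) \left(-49393 + 25731\right) = \left(114 + 119\right) \left(-49393 + 25731\right) = 233 \left(-23662\right) = -5513246$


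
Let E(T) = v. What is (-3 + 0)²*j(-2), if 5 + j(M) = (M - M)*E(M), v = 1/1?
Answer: -45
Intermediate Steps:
v = 1
E(T) = 1
j(M) = -5 (j(M) = -5 + (M - M)*1 = -5 + 0*1 = -5 + 0 = -5)
(-3 + 0)²*j(-2) = (-3 + 0)²*(-5) = (-3)²*(-5) = 9*(-5) = -45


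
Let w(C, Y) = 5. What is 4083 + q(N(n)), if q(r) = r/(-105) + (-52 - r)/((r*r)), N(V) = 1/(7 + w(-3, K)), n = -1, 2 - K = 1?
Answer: -4305421/1260 ≈ -3417.0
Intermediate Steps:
K = 1 (K = 2 - 1*1 = 2 - 1 = 1)
N(V) = 1/12 (N(V) = 1/(7 + 5) = 1/12)
q(r) = -r/105 + (-52 - r)/r**2 (q(r) = r*(-1/105) + (-52 - r)/(r**2) = -r/105 + (-52 - r)/r**2)
4083 + q(N(n)) = 4083 + (-52 - 1*1/12 - (1/12)**3/105)/12**(-2) = 4083 + 144*(-52 - 1/12 - 1/105*1/1728) = 4083 + 144*(-52 - 1/12 - 1/181440) = 4083 + 144*(-9450001/181440) = 4083 - 9450001/1260 = -4305421/1260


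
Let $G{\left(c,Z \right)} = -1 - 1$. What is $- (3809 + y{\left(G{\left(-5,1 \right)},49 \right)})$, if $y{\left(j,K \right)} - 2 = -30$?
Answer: $-3781$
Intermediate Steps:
$G{\left(c,Z \right)} = -2$ ($G{\left(c,Z \right)} = -1 - 1 = -2$)
$y{\left(j,K \right)} = -28$ ($y{\left(j,K \right)} = 2 - 30 = -28$)
$- (3809 + y{\left(G{\left(-5,1 \right)},49 \right)}) = - (3809 - 28) = \left(-1\right) 3781 = -3781$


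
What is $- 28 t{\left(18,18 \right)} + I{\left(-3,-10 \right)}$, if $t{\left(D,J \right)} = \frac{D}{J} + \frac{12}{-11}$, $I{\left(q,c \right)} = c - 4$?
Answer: $- \frac{126}{11} \approx -11.455$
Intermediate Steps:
$I{\left(q,c \right)} = -4 + c$
$t{\left(D,J \right)} = - \frac{12}{11} + \frac{D}{J}$ ($t{\left(D,J \right)} = \frac{D}{J} + 12 \left(- \frac{1}{11}\right) = \frac{D}{J} - \frac{12}{11} = - \frac{12}{11} + \frac{D}{J}$)
$- 28 t{\left(18,18 \right)} + I{\left(-3,-10 \right)} = - 28 \left(- \frac{12}{11} + \frac{18}{18}\right) - 14 = - 28 \left(- \frac{12}{11} + 18 \cdot \frac{1}{18}\right) - 14 = - 28 \left(- \frac{12}{11} + 1\right) - 14 = \left(-28\right) \left(- \frac{1}{11}\right) - 14 = \frac{28}{11} - 14 = - \frac{126}{11}$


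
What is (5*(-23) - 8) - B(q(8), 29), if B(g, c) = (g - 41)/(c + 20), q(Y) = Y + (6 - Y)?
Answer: -856/7 ≈ -122.29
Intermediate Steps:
q(Y) = 6
B(g, c) = (-41 + g)/(20 + c)
(5*(-23) - 8) - B(q(8), 29) = (5*(-23) - 8) - (-41 + 6)/(20 + 29) = (-115 - 8) - (-35)/49 = -123 - (-35)/49 = -123 - 1*(-5/7) = -123 + 5/7 = -856/7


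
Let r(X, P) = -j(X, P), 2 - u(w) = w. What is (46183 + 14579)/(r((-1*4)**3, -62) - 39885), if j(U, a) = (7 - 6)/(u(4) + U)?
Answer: -308484/202493 ≈ -1.5234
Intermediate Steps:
u(w) = 2 - w
j(U, a) = 1/(-2 + U) (j(U, a) = (7 - 6)/((2 - 1*4) + U) = 1/((2 - 4) + U) = 1/(-2 + U))
r(X, P) = -1/(-2 + X)
(46183 + 14579)/(r((-1*4)**3, -62) - 39885) = (46183 + 14579)/(-1/(-2 + (-1*4)**3) - 39885) = 60762/(-1/(-2 + (-4)**3) - 39885) = 60762/(-1/(-2 - 64) - 39885) = 60762/(-1/(-66) - 39885) = 60762/(-1*(-1/66) - 39885) = 60762/(1/66 - 39885) = 60762/(-2632409/66) = 60762*(-66/2632409) = -308484/202493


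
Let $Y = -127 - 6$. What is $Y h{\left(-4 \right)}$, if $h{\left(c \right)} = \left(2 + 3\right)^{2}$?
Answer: $-3325$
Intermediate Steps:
$Y = -133$
$h{\left(c \right)} = 25$ ($h{\left(c \right)} = 5^{2} = 25$)
$Y h{\left(-4 \right)} = \left(-133\right) 25 = -3325$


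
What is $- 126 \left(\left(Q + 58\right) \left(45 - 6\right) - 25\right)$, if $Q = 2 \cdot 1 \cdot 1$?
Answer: $-291690$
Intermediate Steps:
$Q = 2$ ($Q = 2 \cdot 1 = 2$)
$- 126 \left(\left(Q + 58\right) \left(45 - 6\right) - 25\right) = - 126 \left(\left(2 + 58\right) \left(45 - 6\right) - 25\right) = - 126 \left(60 \cdot 39 - 25\right) = - 126 \left(2340 - 25\right) = \left(-126\right) 2315 = -291690$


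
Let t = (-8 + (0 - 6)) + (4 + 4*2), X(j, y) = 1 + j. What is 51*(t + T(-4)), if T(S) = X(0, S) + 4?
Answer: 153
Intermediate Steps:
T(S) = 5 (T(S) = (1 + 0) + 4 = 1 + 4 = 5)
t = -2 (t = (-8 - 6) + (4 + 8) = -14 + 12 = -2)
51*(t + T(-4)) = 51*(-2 + 5) = 51*3 = 153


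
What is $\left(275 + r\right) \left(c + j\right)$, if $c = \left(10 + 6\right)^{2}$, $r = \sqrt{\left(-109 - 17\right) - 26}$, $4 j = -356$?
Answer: $45925 + 334 i \sqrt{38} \approx 45925.0 + 2058.9 i$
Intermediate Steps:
$j = -89$ ($j = \frac{1}{4} \left(-356\right) = -89$)
$r = 2 i \sqrt{38}$ ($r = \sqrt{\left(-109 - 17\right) - 26} = \sqrt{-126 - 26} = \sqrt{-152} = 2 i \sqrt{38} \approx 12.329 i$)
$c = 256$ ($c = 16^{2} = 256$)
$\left(275 + r\right) \left(c + j\right) = \left(275 + 2 i \sqrt{38}\right) \left(256 - 89\right) = \left(275 + 2 i \sqrt{38}\right) 167 = 45925 + 334 i \sqrt{38}$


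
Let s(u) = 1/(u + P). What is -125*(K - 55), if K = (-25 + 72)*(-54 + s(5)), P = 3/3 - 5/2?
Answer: 2257125/7 ≈ 3.2245e+5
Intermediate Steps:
P = -3/2 (P = 3*(⅓) - 5*½ = 1 - 5/2 = -3/2 ≈ -1.5000)
s(u) = 1/(-3/2 + u) (s(u) = 1/(u - 3/2) = 1/(-3/2 + u))
K = -17672/7 (K = (-25 + 72)*(-54 + 2/(-3 + 2*5)) = 47*(-54 + 2/(-3 + 10)) = 47*(-54 + 2/7) = 47*(-376/7) = -17672/7 ≈ -2524.6)
-125*(K - 55) = -125*(-17672/7 - 55) = -125*(-18057/7) = 2257125/7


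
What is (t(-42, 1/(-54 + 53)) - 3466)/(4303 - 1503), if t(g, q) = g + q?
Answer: -3509/2800 ≈ -1.2532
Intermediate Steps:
(t(-42, 1/(-54 + 53)) - 3466)/(4303 - 1503) = ((-42 + 1/(-54 + 53)) - 3466)/(4303 - 1503) = ((-42 + 1/(-1)) - 3466)/2800 = ((-42 - 1) - 3466)*(1/2800) = (-43 - 3466)*(1/2800) = -3509*1/2800 = -3509/2800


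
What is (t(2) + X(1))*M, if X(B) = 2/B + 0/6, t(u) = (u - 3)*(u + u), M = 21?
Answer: -42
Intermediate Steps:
t(u) = 2*u*(-3 + u) (t(u) = (-3 + u)*(2*u) = 2*u*(-3 + u))
X(B) = 2/B (X(B) = 2/B + 0*(1/6) = 2/B + 0 = 2/B)
(t(2) + X(1))*M = (2*2*(-3 + 2) + 2/1)*21 = (2*2*(-1) + 2*1)*21 = (-4 + 2)*21 = -2*21 = -42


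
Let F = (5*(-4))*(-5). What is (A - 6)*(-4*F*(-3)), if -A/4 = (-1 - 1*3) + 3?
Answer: -2400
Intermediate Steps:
F = 100 (F = -20*(-5) = 100)
A = 4 (A = -4*((-1 - 1*3) + 3) = -4*((-1 - 3) + 3) = -4*(-4 + 3) = -4*(-1) = 4)
(A - 6)*(-4*F*(-3)) = (4 - 6)*(-4*100*(-3)) = -(-800)*(-3) = -2*1200 = -2400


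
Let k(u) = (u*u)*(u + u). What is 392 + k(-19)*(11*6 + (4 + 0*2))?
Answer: -959868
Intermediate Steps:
k(u) = 2*u³ (k(u) = u²*(2*u) = 2*u³)
392 + k(-19)*(11*6 + (4 + 0*2)) = 392 + (2*(-19)³)*(11*6 + (4 + 0*2)) = 392 + (2*(-6859))*(66 + (4 + 0)) = 392 - 13718*(66 + 4) = 392 - 13718*70 = 392 - 960260 = -959868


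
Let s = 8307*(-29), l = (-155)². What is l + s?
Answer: -216878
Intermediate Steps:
l = 24025
s = -240903
l + s = 24025 - 240903 = -216878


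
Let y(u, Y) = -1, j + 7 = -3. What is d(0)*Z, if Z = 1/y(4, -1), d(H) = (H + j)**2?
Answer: -100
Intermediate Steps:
j = -10 (j = -7 - 3 = -10)
d(H) = (-10 + H)**2 (d(H) = (H - 10)**2 = (-10 + H)**2)
Z = -1 (Z = 1/(-1) = -1)
d(0)*Z = (-10 + 0)**2*(-1) = (-10)**2*(-1) = 100*(-1) = -100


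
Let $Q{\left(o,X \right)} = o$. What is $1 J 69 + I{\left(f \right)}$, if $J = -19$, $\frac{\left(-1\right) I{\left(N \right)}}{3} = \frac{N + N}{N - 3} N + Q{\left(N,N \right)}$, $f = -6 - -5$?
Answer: $- \frac{2613}{2} \approx -1306.5$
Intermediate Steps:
$f = -1$ ($f = -6 + 5 = -1$)
$I{\left(N \right)} = - 3 N - \frac{6 N^{2}}{-3 + N}$ ($I{\left(N \right)} = - 3 \left(\frac{N + N}{N - 3} N + N\right) = - 3 \left(\frac{2 N}{-3 + N} N + N\right) = - 3 \left(\frac{2 N^{2}}{-3 + N} + N\right) = - 3 \left(N + \frac{2 N^{2}}{-3 + N}\right) = - 3 N - \frac{6 N^{2}}{-3 + N}$)
$1 J 69 + I{\left(f \right)} = 1 \left(-19\right) 69 + 9 \left(-1\right) \frac{1}{-3 - 1} \left(1 - -1\right) = \left(-19\right) 69 + 9 \left(-1\right) \frac{1}{-4} \left(1 + 1\right) = -1311 + 9 \left(-1\right) \left(- \frac{1}{4}\right) 2 = -1311 + \frac{9}{2} = - \frac{2613}{2}$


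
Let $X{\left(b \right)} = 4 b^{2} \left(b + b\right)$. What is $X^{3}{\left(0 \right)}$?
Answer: $0$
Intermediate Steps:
$X{\left(b \right)} = 8 b^{3}$ ($X{\left(b \right)} = 4 b^{2} \cdot 2 b = 8 b^{3}$)
$X^{3}{\left(0 \right)} = \left(8 \cdot 0^{3}\right)^{3} = \left(8 \cdot 0\right)^{3} = 0^{3} = 0$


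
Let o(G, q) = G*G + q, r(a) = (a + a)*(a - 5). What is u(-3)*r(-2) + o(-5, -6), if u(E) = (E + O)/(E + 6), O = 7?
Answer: 169/3 ≈ 56.333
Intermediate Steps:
u(E) = (7 + E)/(6 + E) (u(E) = (E + 7)/(E + 6) = (7 + E)/(6 + E))
r(a) = 2*a*(-5 + a) (r(a) = (2*a)*(-5 + a) = 2*a*(-5 + a))
o(G, q) = q + G² (o(G, q) = G² + q = q + G²)
u(-3)*r(-2) + o(-5, -6) = ((7 - 3)/(6 - 3))*(2*(-2)*(-5 - 2)) + (-6 + (-5)²) = (4/3)*(2*(-2)*(-7)) + (-6 + 25) = ((⅓)*4)*28 + 19 = (4/3)*28 + 19 = 112/3 + 19 = 169/3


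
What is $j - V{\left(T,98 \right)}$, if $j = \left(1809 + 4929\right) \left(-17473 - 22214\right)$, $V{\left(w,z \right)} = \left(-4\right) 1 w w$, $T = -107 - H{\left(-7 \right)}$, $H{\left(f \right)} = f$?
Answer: $-267371006$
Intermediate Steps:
$T = -100$ ($T = -107 - -7 = -107 + 7 = -100$)
$V{\left(w,z \right)} = - 4 w^{2}$ ($V{\left(w,z \right)} = - 4 w w = - 4 w^{2}$)
$j = -267411006$ ($j = 6738 \left(-39687\right) = -267411006$)
$j - V{\left(T,98 \right)} = -267411006 - - 4 \left(-100\right)^{2} = -267411006 - \left(-4\right) 10000 = -267411006 - -40000 = -267411006 + 40000 = -267371006$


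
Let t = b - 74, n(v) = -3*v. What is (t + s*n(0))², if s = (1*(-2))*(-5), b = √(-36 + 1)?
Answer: (74 - I*√35)² ≈ 5441.0 - 875.58*I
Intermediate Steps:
b = I*√35 (b = √(-35) = I*√35 ≈ 5.9161*I)
s = 10 (s = -2*(-5) = 10)
t = -74 + I*√35 (t = I*√35 - 74 = -74 + I*√35 ≈ -74.0 + 5.9161*I)
(t + s*n(0))² = ((-74 + I*√35) + 10*(-3*0))² = ((-74 + I*√35) + 10*0)² = ((-74 + I*√35) + 0)² = (-74 + I*√35)²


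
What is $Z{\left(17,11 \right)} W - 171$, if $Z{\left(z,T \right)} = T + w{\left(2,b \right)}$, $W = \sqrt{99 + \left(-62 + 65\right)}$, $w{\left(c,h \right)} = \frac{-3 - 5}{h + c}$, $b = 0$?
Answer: $-171 + 7 \sqrt{102} \approx -100.3$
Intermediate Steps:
$w{\left(c,h \right)} = - \frac{8}{c + h}$
$W = \sqrt{102}$ ($W = \sqrt{99 + 3} = \sqrt{102} \approx 10.1$)
$Z{\left(z,T \right)} = -4 + T$ ($Z{\left(z,T \right)} = T - \frac{8}{2 + 0} = T - \frac{8}{2} = T - 4 = -4 + T$)
$Z{\left(17,11 \right)} W - 171 = \left(-4 + 11\right) \sqrt{102} - 171 = 7 \sqrt{102} - 171 = -171 + 7 \sqrt{102}$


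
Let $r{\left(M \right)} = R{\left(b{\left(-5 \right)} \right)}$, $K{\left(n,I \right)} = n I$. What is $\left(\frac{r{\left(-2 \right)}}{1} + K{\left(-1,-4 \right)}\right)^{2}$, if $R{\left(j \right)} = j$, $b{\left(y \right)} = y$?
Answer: $1$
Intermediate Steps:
$K{\left(n,I \right)} = I n$
$r{\left(M \right)} = -5$
$\left(\frac{r{\left(-2 \right)}}{1} + K{\left(-1,-4 \right)}\right)^{2} = \left(- \frac{5}{1} - -4\right)^{2} = \left(\left(-5\right) 1 + 4\right)^{2} = \left(-5 + 4\right)^{2} = \left(-1\right)^{2} = 1$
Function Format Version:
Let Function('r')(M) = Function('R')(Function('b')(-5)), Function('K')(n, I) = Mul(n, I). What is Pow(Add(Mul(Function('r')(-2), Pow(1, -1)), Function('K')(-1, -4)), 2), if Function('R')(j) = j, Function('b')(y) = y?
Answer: 1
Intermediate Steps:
Function('K')(n, I) = Mul(I, n)
Function('r')(M) = -5
Pow(Add(Mul(Function('r')(-2), Pow(1, -1)), Function('K')(-1, -4)), 2) = Pow(Add(Mul(-5, Pow(1, -1)), Mul(-4, -1)), 2) = Pow(Add(Mul(-5, 1), 4), 2) = Pow(Add(-5, 4), 2) = Pow(-1, 2) = 1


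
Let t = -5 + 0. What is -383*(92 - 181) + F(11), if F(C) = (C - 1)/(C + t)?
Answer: 102266/3 ≈ 34089.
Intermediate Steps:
t = -5
F(C) = (-1 + C)/(-5 + C) (F(C) = (C - 1)/(C - 5) = (-1 + C)/(-5 + C))
-383*(92 - 181) + F(11) = -383*(92 - 181) + (-1 + 11)/(-5 + 11) = -383*(-89) + 10/6 = 34087 + (⅙)*10 = 34087 + 5/3 = 102266/3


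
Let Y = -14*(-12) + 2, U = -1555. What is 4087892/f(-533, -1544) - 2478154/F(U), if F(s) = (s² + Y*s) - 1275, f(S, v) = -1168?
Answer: -275052288271/78562600 ≈ -3501.1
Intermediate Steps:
Y = 170 (Y = 168 + 2 = 170)
F(s) = -1275 + s² + 170*s (F(s) = (s² + 170*s) - 1275 = -1275 + s² + 170*s)
4087892/f(-533, -1544) - 2478154/F(U) = 4087892/(-1168) - 2478154/(-1275 + (-1555)² + 170*(-1555)) = 4087892*(-1/1168) - 2478154/(-1275 + 2418025 - 264350) = -1021973/292 - 2478154/2152400 = -1021973/292 - 2478154*1/2152400 = -1021973/292 - 1239077/1076200 = -275052288271/78562600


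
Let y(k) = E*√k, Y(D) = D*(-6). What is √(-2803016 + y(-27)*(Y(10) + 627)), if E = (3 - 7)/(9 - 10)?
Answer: 2*√(-700754 + 1701*I*√3) ≈ 3.5195 + 1674.2*I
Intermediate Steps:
E = 4 (E = -4/(-1) = -4*(-1) = 4)
Y(D) = -6*D
y(k) = 4*√k
√(-2803016 + y(-27)*(Y(10) + 627)) = √(-2803016 + (4*√(-27))*(-6*10 + 627)) = √(-2803016 + (4*(3*I*√3))*(-60 + 627)) = √(-2803016 + (12*I*√3)*567) = √(-2803016 + 6804*I*√3)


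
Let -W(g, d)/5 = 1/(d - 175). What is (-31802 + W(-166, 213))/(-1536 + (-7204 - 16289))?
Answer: 402827/317034 ≈ 1.2706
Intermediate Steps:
W(g, d) = -5/(-175 + d) (W(g, d) = -5/(d - 175) = -5/(-175 + d))
(-31802 + W(-166, 213))/(-1536 + (-7204 - 16289)) = (-31802 - 5/(-175 + 213))/(-1536 + (-7204 - 16289)) = (-31802 - 5/38)/(-1536 - 23493) = (-31802 - 5*1/38)/(-25029) = (-31802 - 5/38)*(-1/25029) = -1208481/38*(-1/25029) = 402827/317034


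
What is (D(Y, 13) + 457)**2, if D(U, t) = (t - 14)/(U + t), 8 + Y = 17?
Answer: 101062809/484 ≈ 2.0881e+5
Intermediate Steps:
Y = 9 (Y = -8 + 17 = 9)
D(U, t) = (-14 + t)/(U + t)
(D(Y, 13) + 457)**2 = ((-14 + 13)/(9 + 13) + 457)**2 = (-1/22 + 457)**2 = (10053/22)**2 = 101062809/484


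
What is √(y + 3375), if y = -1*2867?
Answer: 2*√127 ≈ 22.539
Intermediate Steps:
y = -2867
√(y + 3375) = √(-2867 + 3375) = √508 = 2*√127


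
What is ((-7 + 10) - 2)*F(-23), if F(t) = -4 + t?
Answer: -27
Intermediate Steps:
((-7 + 10) - 2)*F(-23) = ((-7 + 10) - 2)*(-4 - 23) = (3 - 2)*(-27) = 1*(-27) = -27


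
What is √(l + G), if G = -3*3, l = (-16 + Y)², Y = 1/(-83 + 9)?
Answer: 3*√150549/74 ≈ 15.730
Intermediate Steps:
Y = -1/74 (Y = 1/(-74) = -1/74 ≈ -0.013514)
l = 1404225/5476 (l = (-16 - 1/74)² = (-1185/74)² = 1404225/5476 ≈ 256.43)
G = -9
√(l + G) = √(1404225/5476 - 9) = √(1354941/5476) = 3*√150549/74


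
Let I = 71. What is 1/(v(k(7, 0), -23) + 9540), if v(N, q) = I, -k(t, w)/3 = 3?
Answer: 1/9611 ≈ 0.00010405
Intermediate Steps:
k(t, w) = -9 (k(t, w) = -3*3 = -9)
v(N, q) = 71
1/(v(k(7, 0), -23) + 9540) = 1/(71 + 9540) = 1/9611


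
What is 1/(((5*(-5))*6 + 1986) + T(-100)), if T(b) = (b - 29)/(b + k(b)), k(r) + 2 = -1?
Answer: 103/189237 ≈ 0.00054429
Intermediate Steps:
k(r) = -3 (k(r) = -2 - 1 = -3)
T(b) = (-29 + b)/(-3 + b) (T(b) = (b - 29)/(b - 3) = (-29 + b)/(-3 + b))
1/(((5*(-5))*6 + 1986) + T(-100)) = 1/(((5*(-5))*6 + 1986) + (-29 - 100)/(-3 - 100)) = 1/((-25*6 + 1986) - 129/(-103)) = 1/((-150 + 1986) - 1/103*(-129)) = 1/(1836 + 129/103) = 1/(189237/103) = 103/189237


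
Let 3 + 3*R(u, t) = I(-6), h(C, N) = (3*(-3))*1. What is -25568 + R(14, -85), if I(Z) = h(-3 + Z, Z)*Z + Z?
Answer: -25553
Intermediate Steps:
h(C, N) = -9 (h(C, N) = -9*1 = -9)
I(Z) = -8*Z (I(Z) = -9*Z + Z = -8*Z)
R(u, t) = 15 (R(u, t) = -1 + (-8*(-6))/3 = -1 + (1/3)*48 = -1 + 16 = 15)
-25568 + R(14, -85) = -25568 + 15 = -25553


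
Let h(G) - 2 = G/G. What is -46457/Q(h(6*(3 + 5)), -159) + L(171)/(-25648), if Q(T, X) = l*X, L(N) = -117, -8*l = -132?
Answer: 2383672171/134575056 ≈ 17.713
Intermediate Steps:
l = 33/2 (l = -⅛*(-132) = 33/2 ≈ 16.500)
h(G) = 3 (h(G) = 2 + G/G = 2 + 1 = 3)
Q(T, X) = 33*X/2
-46457/Q(h(6*(3 + 5)), -159) + L(171)/(-25648) = -46457/((33/2)*(-159)) - 117/(-25648) = -46457/(-5247/2) - 117*(-1/25648) = -46457*(-2/5247) + 117/25648 = 92914/5247 + 117/25648 = 2383672171/134575056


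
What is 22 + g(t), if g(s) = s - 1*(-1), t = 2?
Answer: 25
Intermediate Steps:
g(s) = 1 + s (g(s) = s + 1 = 1 + s)
22 + g(t) = 22 + (1 + 2) = 22 + 3 = 25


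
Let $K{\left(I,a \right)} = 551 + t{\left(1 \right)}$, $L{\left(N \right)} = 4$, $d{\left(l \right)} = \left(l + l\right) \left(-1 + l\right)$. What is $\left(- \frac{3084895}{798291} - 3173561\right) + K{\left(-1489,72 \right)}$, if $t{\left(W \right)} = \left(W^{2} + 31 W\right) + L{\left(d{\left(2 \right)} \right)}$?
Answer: $- \frac{2532959672329}{798291} \approx -3.173 \cdot 10^{6}$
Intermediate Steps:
$d{\left(l \right)} = 2 l \left(-1 + l\right)$
$t{\left(W \right)} = 4 + W^{2} + 31 W$ ($t{\left(W \right)} = \left(W^{2} + 31 W\right) + 4 = 4 + W^{2} + 31 W$)
$K{\left(I,a \right)} = 587$ ($K{\left(I,a \right)} = 551 + \left(4 + 1^{2} + 31 \cdot 1\right) = 551 + \left(4 + 1 + 31\right) = 551 + 36 = 587$)
$\left(- \frac{3084895}{798291} - 3173561\right) + K{\left(-1489,72 \right)} = \left(- \frac{3084895}{798291} - 3173561\right) + 587 = - \frac{2533428269146}{798291} + 587 = - \frac{2532959672329}{798291}$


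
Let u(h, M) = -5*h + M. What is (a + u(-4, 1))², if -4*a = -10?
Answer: 2209/4 ≈ 552.25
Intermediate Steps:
a = 5/2 (a = -¼*(-10) = 5/2 ≈ 2.5000)
u(h, M) = M - 5*h
(a + u(-4, 1))² = (5/2 + (1 - 5*(-4)))² = (5/2 + (1 + 20))² = (5/2 + 21)² = (47/2)² = 2209/4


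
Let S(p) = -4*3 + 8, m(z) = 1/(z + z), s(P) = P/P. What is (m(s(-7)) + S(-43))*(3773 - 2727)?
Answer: -3661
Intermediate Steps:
s(P) = 1
m(z) = 1/(2*z)
S(p) = -4 (S(p) = -12 + 8 = -4)
(m(s(-7)) + S(-43))*(3773 - 2727) = ((½)/1 - 4)*(3773 - 2727) = ((½)*1 - 4)*1046 = (½ - 4)*1046 = -7/2*1046 = -3661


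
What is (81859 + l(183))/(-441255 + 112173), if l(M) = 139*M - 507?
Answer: -106789/329082 ≈ -0.32451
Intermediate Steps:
l(M) = -507 + 139*M
(81859 + l(183))/(-441255 + 112173) = (81859 + (-507 + 139*183))/(-441255 + 112173) = (81859 + (-507 + 25437))/(-329082) = (81859 + 24930)*(-1/329082) = 106789*(-1/329082) = -106789/329082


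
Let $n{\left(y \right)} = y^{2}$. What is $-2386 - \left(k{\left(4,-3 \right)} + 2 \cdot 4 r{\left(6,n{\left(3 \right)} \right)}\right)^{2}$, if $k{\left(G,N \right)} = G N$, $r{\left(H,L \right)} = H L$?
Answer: $-178786$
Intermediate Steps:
$-2386 - \left(k{\left(4,-3 \right)} + 2 \cdot 4 r{\left(6,n{\left(3 \right)} \right)}\right)^{2} = -2386 - \left(4 \left(-3\right) + 2 \cdot 4 \cdot 6 \cdot 3^{2}\right)^{2} = -2386 - \left(-12 + 8 \cdot 6 \cdot 9\right)^{2} = -2386 - \left(-12 + 8 \cdot 54\right)^{2} = -2386 - \left(-12 + 432\right)^{2} = -2386 - 420^{2} = -2386 - 176400 = -178786$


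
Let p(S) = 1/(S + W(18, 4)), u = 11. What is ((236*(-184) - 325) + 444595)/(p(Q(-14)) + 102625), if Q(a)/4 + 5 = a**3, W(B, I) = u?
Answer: 2201646655/563667812 ≈ 3.9059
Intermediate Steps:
W(B, I) = 11
Q(a) = -20 + 4*a**3
p(S) = 1/(11 + S) (p(S) = 1/(S + 11) = 1/(11 + S))
((236*(-184) - 325) + 444595)/(p(Q(-14)) + 102625) = ((236*(-184) - 325) + 444595)/(1/(11 + (-20 + 4*(-14)**3)) + 102625) = ((-43424 - 325) + 444595)/(1/(11 + (-20 + 4*(-2744))) + 102625) = (-43749 + 444595)/(1/(11 + (-20 - 10976)) + 102625) = 400846/(1/(11 - 10996) + 102625) = 400846/(1/(-10985) + 102625) = 400846/(-1/10985 + 102625) = 400846/(1127335624/10985) = 400846*(10985/1127335624) = 2201646655/563667812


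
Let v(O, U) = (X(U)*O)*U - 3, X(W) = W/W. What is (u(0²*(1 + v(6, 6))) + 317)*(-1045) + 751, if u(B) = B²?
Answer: -330514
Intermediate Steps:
X(W) = 1
v(O, U) = -3 + O*U (v(O, U) = (1*O)*U - 3 = O*U - 3 = -3 + O*U)
(u(0²*(1 + v(6, 6))) + 317)*(-1045) + 751 = ((0²*(1 + (-3 + 6*6)))² + 317)*(-1045) + 751 = ((0*(1 + (-3 + 36)))² + 317)*(-1045) + 751 = ((0*(1 + 33))² + 317)*(-1045) + 751 = ((0*34)² + 317)*(-1045) + 751 = (0² + 317)*(-1045) + 751 = (0 + 317)*(-1045) + 751 = 317*(-1045) + 751 = -331265 + 751 = -330514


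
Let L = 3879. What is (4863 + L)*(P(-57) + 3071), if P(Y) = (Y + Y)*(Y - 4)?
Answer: 87638550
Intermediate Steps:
P(Y) = 2*Y*(-4 + Y) (P(Y) = (2*Y)*(-4 + Y) = 2*Y*(-4 + Y))
(4863 + L)*(P(-57) + 3071) = (4863 + 3879)*(2*(-57)*(-4 - 57) + 3071) = 8742*(2*(-57)*(-61) + 3071) = 8742*(6954 + 3071) = 8742*10025 = 87638550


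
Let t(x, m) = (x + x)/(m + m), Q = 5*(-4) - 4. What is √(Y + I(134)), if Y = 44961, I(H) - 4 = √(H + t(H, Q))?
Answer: √(1618740 + 6*√4623)/6 ≈ 212.08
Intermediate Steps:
Q = -24 (Q = -20 - 4 = -24)
t(x, m) = x/m (t(x, m) = (2*x)/((2*m)) = (2*x)*(1/(2*m)) = x/m)
I(H) = 4 + √138*√H/12 (I(H) = 4 + √(H + H/(-24)) = 4 + √(H + H*(-1/24)) = 4 + √(H - H/24) = 4 + √(23*H/24) = 4 + √138*√H/12)
√(Y + I(134)) = √(44961 + (4 + √138*√134/12)) = √(44961 + (4 + √4623/6)) = √(44965 + √4623/6)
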